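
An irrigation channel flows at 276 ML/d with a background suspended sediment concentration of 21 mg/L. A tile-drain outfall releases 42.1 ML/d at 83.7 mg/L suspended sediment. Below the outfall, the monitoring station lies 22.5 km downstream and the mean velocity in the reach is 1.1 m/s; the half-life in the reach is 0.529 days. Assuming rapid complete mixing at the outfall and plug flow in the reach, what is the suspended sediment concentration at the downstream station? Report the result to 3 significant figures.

Mixed concentration C = ΣQC/ΣQ = (276.0·21.00 + 42.10·83.70) / 318.1 = 9320/318.1 = 29.30 mg/L.
Travel time t = 22.5·1000 / 1.1 = 20450 s = 5.682 h.
Half-life 0.529 d → k = ln 2 / 0.529 = 1.310 d⁻¹.
After decay, C = 29.30 × e^(−kt) = 29.30 × 0.7333 = 21.48 mg/L.

21.5 mg/L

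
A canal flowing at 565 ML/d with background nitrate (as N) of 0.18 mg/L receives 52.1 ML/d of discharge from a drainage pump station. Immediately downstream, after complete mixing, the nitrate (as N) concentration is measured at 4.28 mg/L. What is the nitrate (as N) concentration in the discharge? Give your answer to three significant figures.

48.7 mg/L

Mass balance: 565.0·0.1800 + 52.10·Cₑ = 617.1·4.280
→ Cₑ = (617.1·4.280 − 565.0·0.1800) / 52.10 = 48.74 mg/L.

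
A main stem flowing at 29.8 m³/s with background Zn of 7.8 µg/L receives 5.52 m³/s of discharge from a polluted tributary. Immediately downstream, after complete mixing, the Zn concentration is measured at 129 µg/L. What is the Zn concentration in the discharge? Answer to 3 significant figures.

Mass balance: 29.80·7.800 + 5.520·Cₑ = 35.32·129.0
→ Cₑ = (35.32·129.0 − 29.80·7.800) / 5.520 = 783.3 µg/L.

783 µg/L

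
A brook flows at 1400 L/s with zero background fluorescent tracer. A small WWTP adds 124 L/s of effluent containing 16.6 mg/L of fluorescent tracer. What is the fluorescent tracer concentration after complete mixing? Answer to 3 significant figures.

Mixed concentration C = ΣQC/ΣQ = (1400·0 + 124.0·16.60) / 1524 = 2058/1524 = 1.351 mg/L.

1.35 mg/L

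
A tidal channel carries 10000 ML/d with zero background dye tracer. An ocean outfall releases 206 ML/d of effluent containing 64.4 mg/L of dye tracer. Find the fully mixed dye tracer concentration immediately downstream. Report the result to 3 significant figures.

1.30 mg/L

Flow-weighted average: C = (10000·0 + 206.0·64.40) / 10210 = 13270/10210 = 1.300 mg/L.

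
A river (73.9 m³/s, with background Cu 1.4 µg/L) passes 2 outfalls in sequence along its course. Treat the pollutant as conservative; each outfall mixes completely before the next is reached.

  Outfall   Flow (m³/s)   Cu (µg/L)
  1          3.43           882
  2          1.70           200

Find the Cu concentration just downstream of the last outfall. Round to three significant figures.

Outfall 1: combined Q = 77.33 m³/s; C = (73.90·1.400 + 3.430·882.0)/77.33 = 40.46 µg/L.
Outfall 2: combined Q = 79.03 m³/s; C = (77.33·40.46 + 1.700·200.0)/79.03 = 43.89 µg/L.

43.9 µg/L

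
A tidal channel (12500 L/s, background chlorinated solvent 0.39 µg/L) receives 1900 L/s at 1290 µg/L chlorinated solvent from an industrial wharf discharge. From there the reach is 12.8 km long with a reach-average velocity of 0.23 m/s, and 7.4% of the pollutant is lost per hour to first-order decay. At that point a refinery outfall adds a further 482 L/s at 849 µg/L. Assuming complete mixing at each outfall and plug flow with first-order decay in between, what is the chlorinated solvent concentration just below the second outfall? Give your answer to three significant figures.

Conservation of mass: C = (12500·0.3900 + 1900·1290) / 14400 = 2456000/14400 = 170.5 µg/L; combined flow 14400 L/s.
Travel time t = 12.8·1000 / 0.23 = 55650 s = 15.46 h.
7.4%/h lost → k = −ln(1 − 0.074) = 0.07688 h⁻¹.
Applying C = C₀e^(−kt): 170.5 × 0.3047 = 51.96 µg/L.
At the second outfall, C = (14400·51.96 + 482.0·849.0) / (14400 + 482.0) = 77.78 µg/L.

77.8 µg/L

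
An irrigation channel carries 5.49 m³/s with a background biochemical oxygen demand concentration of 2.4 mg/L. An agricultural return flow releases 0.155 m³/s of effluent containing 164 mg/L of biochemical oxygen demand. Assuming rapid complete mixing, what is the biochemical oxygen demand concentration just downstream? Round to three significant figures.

6.84 mg/L

Flow-weighted average: C = (5.490·2.400 + 0.1550·164.0) / 5.645 = 38.60/5.645 = 6.837 mg/L.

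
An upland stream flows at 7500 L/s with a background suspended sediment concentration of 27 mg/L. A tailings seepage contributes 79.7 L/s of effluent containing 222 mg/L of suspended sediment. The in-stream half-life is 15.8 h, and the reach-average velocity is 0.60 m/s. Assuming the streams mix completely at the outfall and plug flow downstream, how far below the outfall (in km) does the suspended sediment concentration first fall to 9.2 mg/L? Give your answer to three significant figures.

56.6 km

Conservation of mass: C = (7500·27.00 + 79.70·222.0) / 7580 = 220200/7580 = 29.05 mg/L.
Half-life 15.8 h → k = ln 2 / 15.8 = 0.04387 h⁻¹ = 1.053 d⁻¹.
Set 29.05·exp(−k·t) = 9.2 → t = ln(29.05/9.2)/k = 94360 s = 26.21 h.
Distance = v·t = 0.60·94360 = 56610 m = 56.61 km.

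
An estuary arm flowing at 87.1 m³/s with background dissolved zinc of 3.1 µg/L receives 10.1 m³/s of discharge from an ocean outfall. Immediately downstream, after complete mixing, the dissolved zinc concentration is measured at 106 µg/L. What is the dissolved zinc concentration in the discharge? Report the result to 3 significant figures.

Mass balance: 87.10·3.100 + 10.10·Cₑ = 97.20·106.0
→ Cₑ = (97.20·106.0 − 87.10·3.100) / 10.10 = 993.4 µg/L.

993 µg/L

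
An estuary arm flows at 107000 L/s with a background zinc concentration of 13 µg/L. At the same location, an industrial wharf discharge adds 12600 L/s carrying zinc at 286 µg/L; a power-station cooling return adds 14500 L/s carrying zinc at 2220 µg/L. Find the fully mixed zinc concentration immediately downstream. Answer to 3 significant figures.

277 µg/L

Conservation of mass: C = (107000·13.00 + 12600·286.0 + 14500·2220) / 134100 = 37180000/134100 = 277.3 µg/L.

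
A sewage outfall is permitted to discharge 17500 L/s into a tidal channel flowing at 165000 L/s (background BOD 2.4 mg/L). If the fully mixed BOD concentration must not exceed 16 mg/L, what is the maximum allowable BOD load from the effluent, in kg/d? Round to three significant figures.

Mass balance at the limit: 165000·2.400 + 17500·Cₑ = 182500·16 → Cₑ = 144.2 mg/L.
17500 L/s = 17.50 m³/s. Load = 17.50 m³/s × 144.2 g/m³ × 86 400 s/d = 218100 kg/d.

218000 kg/d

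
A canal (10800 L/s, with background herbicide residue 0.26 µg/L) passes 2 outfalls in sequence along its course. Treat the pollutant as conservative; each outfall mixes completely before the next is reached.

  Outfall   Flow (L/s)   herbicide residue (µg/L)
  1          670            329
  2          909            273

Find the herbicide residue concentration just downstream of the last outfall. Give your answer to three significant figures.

Outfall 1: combined Q = 11470 L/s; C = (10800·0.2600 + 670.0·329.0)/11470 = 19.46 µg/L.
Outfall 2: combined Q = 12380 L/s; C = (11470·19.46 + 909.0·273.0)/12380 = 38.08 µg/L.

38.1 µg/L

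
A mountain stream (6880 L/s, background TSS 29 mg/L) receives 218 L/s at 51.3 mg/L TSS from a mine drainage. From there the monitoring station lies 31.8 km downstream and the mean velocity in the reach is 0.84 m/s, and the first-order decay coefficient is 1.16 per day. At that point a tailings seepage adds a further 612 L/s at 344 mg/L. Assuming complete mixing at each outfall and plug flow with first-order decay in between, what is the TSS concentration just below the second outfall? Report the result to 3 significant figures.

Mixed concentration C = ΣQC/ΣQ = (6880·29.00 + 218.0·51.30) / 7098 = 210700/7098 = 29.68 mg/L; combined flow 7098 L/s.
Travel time t = 31.8·1000 / 0.84 = 37860 s = 10.52 h.
After decay, C = 29.68 × e^(−kt) = 29.68 × 0.6015 = 17.86 mg/L.
Second outfall: C = (7098·17.86 + 612.0·344.0)/7710 = 43.74 mg/L.

43.7 mg/L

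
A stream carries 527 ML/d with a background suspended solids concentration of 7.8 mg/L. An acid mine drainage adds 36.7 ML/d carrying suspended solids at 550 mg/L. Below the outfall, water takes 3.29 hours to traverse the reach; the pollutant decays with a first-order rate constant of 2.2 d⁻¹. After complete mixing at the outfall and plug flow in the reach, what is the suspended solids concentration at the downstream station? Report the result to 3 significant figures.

31.9 mg/L

Conservation of mass: C = (527.0·7.800 + 36.70·550.0) / 563.7 = 24300/563.7 = 43.10 mg/L.
Applying C = C₀e^(−kt): 43.10 × 0.7396 = 31.88 mg/L.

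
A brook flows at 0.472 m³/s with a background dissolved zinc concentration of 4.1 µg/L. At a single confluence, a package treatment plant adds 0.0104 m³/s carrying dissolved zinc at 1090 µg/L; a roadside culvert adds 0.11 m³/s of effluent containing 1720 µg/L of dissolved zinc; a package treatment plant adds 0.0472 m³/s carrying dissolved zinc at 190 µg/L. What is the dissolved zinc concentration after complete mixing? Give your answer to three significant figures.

Mass balance: C = (0.4720·4.100 + 0.01040·1090 + 0.1100·1720 + 0.04720·190.0) / 0.6396 = 211.4/0.6396 = 330.6 µg/L.

331 µg/L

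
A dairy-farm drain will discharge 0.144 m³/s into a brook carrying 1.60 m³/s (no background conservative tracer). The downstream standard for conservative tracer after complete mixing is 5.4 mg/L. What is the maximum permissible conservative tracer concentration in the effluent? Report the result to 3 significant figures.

65.4 mg/L

At the limit, (Qr·Cr + Qe·Cₑ)/(Qr + Qe) = 5.4:
Cₑ = (1.744·5.4 − 1.600·0) / 0.1440 = 65.40 mg/L.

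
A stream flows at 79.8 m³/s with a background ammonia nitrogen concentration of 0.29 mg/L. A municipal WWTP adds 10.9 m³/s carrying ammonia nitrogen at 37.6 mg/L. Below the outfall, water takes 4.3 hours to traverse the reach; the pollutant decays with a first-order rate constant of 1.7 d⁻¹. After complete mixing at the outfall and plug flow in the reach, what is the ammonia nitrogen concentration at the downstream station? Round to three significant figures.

3.52 mg/L

After mixing, C = (79.80·0.2900 + 10.90·37.60) / 90.70 = 433.0/90.70 = 4.774 mg/L.
Applying C = C₀e^(−kt): 4.774 × 0.7374 = 3.520 mg/L.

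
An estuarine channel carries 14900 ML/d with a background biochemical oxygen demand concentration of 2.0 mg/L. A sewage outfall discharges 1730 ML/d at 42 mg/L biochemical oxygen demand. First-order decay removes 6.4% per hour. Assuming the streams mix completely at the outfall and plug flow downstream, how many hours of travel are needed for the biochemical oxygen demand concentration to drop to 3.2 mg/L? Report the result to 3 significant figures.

Mixed concentration C = ΣQC/ΣQ = (14900·2.000 + 1730·42.00) / 16630 = 102500/16630 = 6.161 mg/L.
6.4%/h lost → k = −ln(1 − 0.064) = 0.06614 h⁻¹.
6.161·exp(−k·t) = 3.2 → t = ln(6.161/3.2)/k = 35660 s = 9.905 h.

9.90 h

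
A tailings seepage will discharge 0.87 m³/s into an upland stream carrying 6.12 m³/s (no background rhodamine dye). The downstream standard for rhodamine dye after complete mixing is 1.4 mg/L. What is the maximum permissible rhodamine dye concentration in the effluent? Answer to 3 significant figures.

11.2 mg/L

At the limit, (Qr·Cr + Qe·Cₑ)/(Qr + Qe) = 1.4:
Cₑ = (6.990·1.4 − 6.120·0) / 0.8700 = 11.25 mg/L.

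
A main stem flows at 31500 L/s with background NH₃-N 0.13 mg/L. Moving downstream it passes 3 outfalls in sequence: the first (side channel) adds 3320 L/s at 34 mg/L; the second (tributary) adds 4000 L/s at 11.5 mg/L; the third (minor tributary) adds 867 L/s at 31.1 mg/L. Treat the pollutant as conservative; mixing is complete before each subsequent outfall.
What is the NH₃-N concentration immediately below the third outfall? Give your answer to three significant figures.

4.79 mg/L

Below outfall 1: Q → 34820 L/s, C = (31500·0.1300 + 3320·34.00)/34820 = 3.359 mg/L.
Below outfall 2: Q → 38820 L/s, C = (34820·3.359 + 4000·11.50)/38820 = 4.198 mg/L.
Below outfall 3: Q → 39690 L/s, C = (38820·4.198 + 867.0·31.10)/39690 = 4.786 mg/L.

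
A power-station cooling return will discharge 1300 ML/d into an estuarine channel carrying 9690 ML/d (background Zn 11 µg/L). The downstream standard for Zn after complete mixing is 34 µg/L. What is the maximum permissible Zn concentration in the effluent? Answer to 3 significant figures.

205 µg/L

At the limit, (Qr·Cr + Qe·Cₑ)/(Qr + Qe) = 34:
Cₑ = (10990·34 − 9690·11.00) / 1300 = 205.4 µg/L.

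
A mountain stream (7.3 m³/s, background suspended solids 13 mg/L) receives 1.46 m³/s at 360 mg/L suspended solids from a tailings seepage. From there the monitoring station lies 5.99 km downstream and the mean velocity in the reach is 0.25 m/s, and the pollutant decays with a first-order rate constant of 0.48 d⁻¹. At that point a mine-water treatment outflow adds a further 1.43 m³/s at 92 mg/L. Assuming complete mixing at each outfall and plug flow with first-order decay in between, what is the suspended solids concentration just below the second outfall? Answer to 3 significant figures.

Mass balance: C = (7.300·13.00 + 1.460·360.0) / 8.760 = 620.5/8.760 = 70.83 mg/L; combined flow 8.760 m³/s.
Travel time t = 5.99·1000 / 0.25 = 23960 s = 6.656 h.
First-order decay: C = 70.83·exp(−k·t) = 70.83·0.8754 = 62.01 mg/L.
At the second outfall, C = (8.760·62.01 + 1.430·92.00) / (8.760 + 1.430) = 66.21 mg/L.

66.2 mg/L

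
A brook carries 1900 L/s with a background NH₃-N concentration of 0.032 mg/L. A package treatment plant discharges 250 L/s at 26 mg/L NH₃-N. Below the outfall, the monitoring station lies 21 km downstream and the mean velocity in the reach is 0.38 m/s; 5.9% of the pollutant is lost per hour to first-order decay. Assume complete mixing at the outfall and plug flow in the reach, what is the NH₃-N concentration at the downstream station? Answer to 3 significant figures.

1.20 mg/L

After mixing, C = (1900·0.03200 + 250.0·26.00) / 2150 = 6561/2150 = 3.052 mg/L.
Travel time t = 21·1000 / 0.38 = 55260 s = 15.35 h.
5.9%/h lost → k = −ln(1 − 0.059) = 0.06081 h⁻¹.
After decay, C = 3.052 × e^(−kt) = 3.052 × 0.3932 = 1.200 mg/L.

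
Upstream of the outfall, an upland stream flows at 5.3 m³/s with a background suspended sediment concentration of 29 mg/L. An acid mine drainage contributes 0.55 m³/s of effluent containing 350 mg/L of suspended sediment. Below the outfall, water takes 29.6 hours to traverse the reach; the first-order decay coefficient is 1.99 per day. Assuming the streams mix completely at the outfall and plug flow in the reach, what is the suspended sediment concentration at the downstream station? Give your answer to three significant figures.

5.08 mg/L

Flow-weighted average: C = (5.300·29.00 + 0.5500·350.0) / 5.850 = 346.2/5.850 = 59.18 mg/L.
Decay over the reach: 59.18·exp(−kt) = 59.18·0.08592 = 5.085 mg/L.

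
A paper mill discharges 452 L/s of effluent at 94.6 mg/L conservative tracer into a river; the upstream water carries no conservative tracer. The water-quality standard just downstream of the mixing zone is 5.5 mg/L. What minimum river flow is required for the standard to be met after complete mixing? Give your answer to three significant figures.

Set C_mix = 5.5: (Q·0 + 452.0·94.60) / (Q + 452.0) = 5.5
→ Q = 452.0·(94.60 − 5.5)/(5.5 − 0) = 7322 L/s.

7320 L/s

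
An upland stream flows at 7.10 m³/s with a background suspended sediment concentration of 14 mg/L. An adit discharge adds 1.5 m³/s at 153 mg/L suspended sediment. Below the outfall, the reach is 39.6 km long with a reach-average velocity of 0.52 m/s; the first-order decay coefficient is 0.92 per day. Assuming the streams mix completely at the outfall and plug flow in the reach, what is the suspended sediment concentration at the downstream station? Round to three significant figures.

17.0 mg/L

Conservation of mass: C = (7.100·14.00 + 1.500·153.0) / 8.600 = 328.9/8.600 = 38.24 mg/L.
Travel time t = 39.6·1000 / 0.52 = 76150 s = 21.15 h.
Decay over the reach: 38.24·exp(−kt) = 38.24·0.4445 = 17.00 mg/L.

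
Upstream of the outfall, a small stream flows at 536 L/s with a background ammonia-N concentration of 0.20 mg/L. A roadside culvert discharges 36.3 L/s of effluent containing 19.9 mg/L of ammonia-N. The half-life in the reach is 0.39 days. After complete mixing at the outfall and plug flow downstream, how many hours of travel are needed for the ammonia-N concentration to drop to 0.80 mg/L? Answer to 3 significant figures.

Flow-weighted average: C = (536.0·0.2000 + 36.30·19.90) / 572.3 = 829.6/572.3 = 1.450 mg/L.
Half-life 0.39 d → k = ln 2 / 0.39 = 1.777 d⁻¹.
1.450·exp(−k·t) = 0.80 → t = ln(1.450/0.80)/k = 28900 s = 8.026 h.

8.03 h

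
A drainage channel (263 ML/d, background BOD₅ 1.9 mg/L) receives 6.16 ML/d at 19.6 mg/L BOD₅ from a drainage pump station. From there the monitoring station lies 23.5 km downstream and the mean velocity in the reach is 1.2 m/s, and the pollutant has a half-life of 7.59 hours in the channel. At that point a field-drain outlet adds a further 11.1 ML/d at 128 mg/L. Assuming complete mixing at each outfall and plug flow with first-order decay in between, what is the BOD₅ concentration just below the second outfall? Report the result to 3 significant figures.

6.42 mg/L

Mass balance: C = (263.0·1.900 + 6.160·19.60) / 269.2 = 620.4/269.2 = 2.305 mg/L; combined flow 269.2 ML/d.
Travel time t = 23.5·1000 / 1.2 = 19580 s = 5.440 h.
Half-life 7.59 h → k = ln 2 / 7.59 = 0.09132 h⁻¹ = 2.192 d⁻¹.
First-order decay: C = 2.305·exp(−k·t) = 2.305·0.6085 = 1.403 mg/L.
At the second outfall, C = (269.2·1.403 + 11.10·128.0) / (269.2 + 11.10) = 6.417 mg/L.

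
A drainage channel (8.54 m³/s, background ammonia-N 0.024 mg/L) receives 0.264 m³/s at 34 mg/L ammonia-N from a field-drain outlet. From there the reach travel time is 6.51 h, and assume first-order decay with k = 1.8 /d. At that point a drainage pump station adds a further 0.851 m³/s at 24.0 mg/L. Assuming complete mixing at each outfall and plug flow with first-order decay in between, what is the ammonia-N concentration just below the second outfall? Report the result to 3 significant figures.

After mixing, C = (8.540·0.02400 + 0.2640·34.00) / 8.804 = 9.181/8.804 = 1.043 mg/L; combined flow 8.804 m³/s.
Decay over the reach: 1.043·exp(−kt) = 1.043·0.6137 = 0.6400 mg/L.
Second outfall: C = (8.804·0.6400 + 0.8510·24.00)/9.655 = 2.699 mg/L.

2.70 mg/L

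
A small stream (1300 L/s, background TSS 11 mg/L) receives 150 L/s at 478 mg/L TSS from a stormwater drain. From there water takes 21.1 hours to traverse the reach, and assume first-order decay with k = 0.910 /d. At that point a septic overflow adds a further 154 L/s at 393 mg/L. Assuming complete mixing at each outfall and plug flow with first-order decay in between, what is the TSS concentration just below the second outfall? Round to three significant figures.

61.8 mg/L

After mixing, C = (1300·11.00 + 150.0·478.0) / 1450 = 86000/1450 = 59.31 mg/L; combined flow 1450 L/s.
Applying C = C₀e^(−kt): 59.31 × 0.4493 = 26.65 mg/L.
Second outfall: C = (1450·26.65 + 154.0·393.0)/1604 = 61.82 mg/L.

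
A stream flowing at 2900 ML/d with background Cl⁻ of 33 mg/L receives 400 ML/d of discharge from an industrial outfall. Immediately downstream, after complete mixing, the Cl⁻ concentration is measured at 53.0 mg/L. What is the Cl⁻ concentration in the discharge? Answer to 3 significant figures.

Mass balance: 2900·33.00 + 400.0·Cₑ = 3300·53.00
→ Cₑ = (3300·53.00 − 2900·33.00) / 400.0 = 198.0 mg/L.

198 mg/L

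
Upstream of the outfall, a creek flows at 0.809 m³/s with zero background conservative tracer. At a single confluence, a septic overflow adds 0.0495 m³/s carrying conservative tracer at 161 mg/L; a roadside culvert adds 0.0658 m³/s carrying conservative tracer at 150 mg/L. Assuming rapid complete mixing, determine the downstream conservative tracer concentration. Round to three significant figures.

Mass balance: C = (0.8090·0 + 0.04950·161.0 + 0.06580·150.0) / 0.9243 = 17.84/0.9243 = 19.30 mg/L.

19.3 mg/L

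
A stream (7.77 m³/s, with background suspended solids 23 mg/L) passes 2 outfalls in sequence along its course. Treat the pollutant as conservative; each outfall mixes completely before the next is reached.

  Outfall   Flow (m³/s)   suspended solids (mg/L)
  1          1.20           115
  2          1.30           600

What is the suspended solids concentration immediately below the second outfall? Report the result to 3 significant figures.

After outfall 1: Q = 7.770 + 1.200 = 8.970 m³/s; C = (7.770·23.00 + 1.200·115.0)/8.970 = 35.31 mg/L.
After outfall 2: Q = 8.970 + 1.300 = 10.27 m³/s; C = (8.970·35.31 + 1.300·600.0)/10.27 = 106.8 mg/L.

107 mg/L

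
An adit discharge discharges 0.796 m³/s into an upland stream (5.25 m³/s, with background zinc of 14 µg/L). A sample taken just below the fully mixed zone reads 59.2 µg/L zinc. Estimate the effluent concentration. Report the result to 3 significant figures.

357 µg/L

Mass balance: 5.250·14.00 + 0.7960·Cₑ = 6.046·59.20
→ Cₑ = (6.046·59.20 − 5.250·14.00) / 0.7960 = 357.3 µg/L.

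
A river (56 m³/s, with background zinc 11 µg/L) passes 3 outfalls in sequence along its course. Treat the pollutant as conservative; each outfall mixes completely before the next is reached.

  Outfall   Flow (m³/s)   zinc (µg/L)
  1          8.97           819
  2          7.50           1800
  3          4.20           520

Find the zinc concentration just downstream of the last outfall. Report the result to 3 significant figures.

Outfall 1: combined Q = 64.97 m³/s; C = (56.00·11.00 + 8.970·819.0)/64.97 = 122.6 µg/L.
Outfall 2: combined Q = 72.47 m³/s; C = (64.97·122.6 + 7.500·1800)/72.47 = 296.2 µg/L.
Outfall 3: combined Q = 76.67 m³/s; C = (72.47·296.2 + 4.200·520.0)/76.67 = 308.4 µg/L.

308 µg/L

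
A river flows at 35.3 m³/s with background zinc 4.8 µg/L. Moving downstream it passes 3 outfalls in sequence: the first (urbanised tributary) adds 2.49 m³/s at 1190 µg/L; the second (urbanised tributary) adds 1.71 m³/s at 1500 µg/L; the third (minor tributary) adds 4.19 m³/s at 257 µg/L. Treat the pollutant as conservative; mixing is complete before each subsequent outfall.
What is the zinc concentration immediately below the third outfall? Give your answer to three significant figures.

Outfall 1: combined Q = 37.79 m³/s; C = (35.30·4.800 + 2.490·1190)/37.79 = 82.89 µg/L.
Outfall 2: combined Q = 39.50 m³/s; C = (37.79·82.89 + 1.710·1500)/39.50 = 144.2 µg/L.
Outfall 3: combined Q = 43.69 m³/s; C = (39.50·144.2 + 4.190·257.0)/43.69 = 155.1 µg/L.

155 µg/L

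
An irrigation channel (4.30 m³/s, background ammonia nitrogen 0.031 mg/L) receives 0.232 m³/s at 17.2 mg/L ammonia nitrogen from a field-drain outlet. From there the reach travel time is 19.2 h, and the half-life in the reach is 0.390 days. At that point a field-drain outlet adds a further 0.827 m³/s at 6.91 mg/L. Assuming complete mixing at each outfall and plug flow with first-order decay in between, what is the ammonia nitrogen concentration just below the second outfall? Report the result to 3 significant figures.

Flow-weighted average: C = (4.300·0.03100 + 0.2320·17.20) / 4.532 = 4.124/4.532 = 0.9099 mg/L; combined flow 4.532 m³/s.
Half-life 0.390 d → k = ln 2 / 0.390 = 1.777 d⁻¹.
After decay, C = 0.9099 × e^(−kt) = 0.9099 × 0.2413 = 0.2195 mg/L.
Second outfall: C = (4.532·0.2195 + 0.8270·6.910)/5.359 = 1.252 mg/L.

1.25 mg/L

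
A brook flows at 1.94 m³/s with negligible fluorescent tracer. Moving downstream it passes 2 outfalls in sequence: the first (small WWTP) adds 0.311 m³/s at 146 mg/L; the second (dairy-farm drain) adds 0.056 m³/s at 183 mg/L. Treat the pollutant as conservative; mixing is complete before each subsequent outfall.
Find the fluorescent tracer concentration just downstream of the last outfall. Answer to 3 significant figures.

24.1 mg/L

After outfall 1: Q = 1.940 + 0.3110 = 2.251 m³/s; C = (1.940·0 + 0.3110·146.0)/2.251 = 20.17 mg/L.
After outfall 2: Q = 2.251 + 0.05600 = 2.307 m³/s; C = (2.251·20.17 + 0.05600·183.0)/2.307 = 24.12 mg/L.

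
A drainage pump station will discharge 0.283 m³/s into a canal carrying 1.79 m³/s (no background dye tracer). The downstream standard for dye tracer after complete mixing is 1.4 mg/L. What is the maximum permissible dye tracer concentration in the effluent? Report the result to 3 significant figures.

10.3 mg/L

At the limit, (Qr·Cr + Qe·Cₑ)/(Qr + Qe) = 1.4:
Cₑ = (2.073·1.4 − 1.790·0) / 0.2830 = 10.26 mg/L.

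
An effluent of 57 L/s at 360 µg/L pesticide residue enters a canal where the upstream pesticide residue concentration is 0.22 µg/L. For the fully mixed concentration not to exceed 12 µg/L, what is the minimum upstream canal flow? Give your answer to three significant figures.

1680 L/s

Set C_mix = 12: (Q·0.2200 + 57.00·360.0) / (Q + 57.00) = 12
→ Q = 57.00·(360.0 − 12)/(12 − 0.2200) = 1684 L/s.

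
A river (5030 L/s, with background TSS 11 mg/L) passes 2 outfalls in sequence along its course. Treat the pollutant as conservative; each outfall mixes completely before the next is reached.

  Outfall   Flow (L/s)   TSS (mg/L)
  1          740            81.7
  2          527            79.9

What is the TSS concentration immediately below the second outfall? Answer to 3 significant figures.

25.1 mg/L

Outfall 1: combined Q = 5770 L/s; C = (5030·11.00 + 740.0·81.70)/5770 = 20.07 mg/L.
Outfall 2: combined Q = 6297 L/s; C = (5770·20.07 + 527.0·79.90)/6297 = 25.07 mg/L.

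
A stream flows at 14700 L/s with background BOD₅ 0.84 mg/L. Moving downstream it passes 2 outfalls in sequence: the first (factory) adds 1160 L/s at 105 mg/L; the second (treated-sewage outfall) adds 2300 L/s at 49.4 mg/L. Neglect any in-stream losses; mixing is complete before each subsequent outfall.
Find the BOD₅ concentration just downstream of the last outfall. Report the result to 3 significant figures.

13.6 mg/L

Below outfall 1: Q → 15860 L/s, C = (14700·0.8400 + 1160·105.0)/15860 = 8.458 mg/L.
Below outfall 2: Q → 18160 L/s, C = (15860·8.458 + 2300·49.40)/18160 = 13.64 mg/L.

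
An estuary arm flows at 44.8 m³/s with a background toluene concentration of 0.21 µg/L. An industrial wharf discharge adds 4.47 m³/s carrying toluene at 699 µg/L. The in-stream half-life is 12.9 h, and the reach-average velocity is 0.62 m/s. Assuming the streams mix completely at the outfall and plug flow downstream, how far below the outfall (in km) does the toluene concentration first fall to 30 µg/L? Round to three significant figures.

31.2 km

After mixing, C = (44.80·0.2100 + 4.470·699.0) / 49.27 = 3134/49.27 = 63.61 µg/L.
Half-life 12.9 h → k = ln 2 / 12.9 = 0.05373 h⁻¹ = 1.290 d⁻¹.
Set 63.61·exp(−k·t) = 30 → t = ln(63.61/30)/k = 50350 s = 13.99 h.
Distance = v·t = 0.62·50350 = 31220 m = 31.22 km.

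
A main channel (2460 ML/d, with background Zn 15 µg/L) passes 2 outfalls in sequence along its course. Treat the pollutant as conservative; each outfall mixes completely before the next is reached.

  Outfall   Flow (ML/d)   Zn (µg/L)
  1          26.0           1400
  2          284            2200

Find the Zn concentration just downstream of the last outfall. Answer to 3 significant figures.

252 µg/L

Outfall 1: combined Q = 2486 ML/d; C = (2460·15.00 + 26.00·1400)/2486 = 29.49 µg/L.
Outfall 2: combined Q = 2770 ML/d; C = (2486·29.49 + 284.0·2200)/2770 = 252.0 µg/L.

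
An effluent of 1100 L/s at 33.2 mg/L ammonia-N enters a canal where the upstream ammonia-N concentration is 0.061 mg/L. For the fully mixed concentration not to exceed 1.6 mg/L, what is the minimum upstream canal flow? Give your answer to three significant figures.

22600 L/s

Set C_mix = 1.6: (Q·0.06100 + 1100·33.20) / (Q + 1100) = 1.6
→ Q = 1100·(33.20 − 1.6)/(1.6 − 0.06100) = 22590 L/s.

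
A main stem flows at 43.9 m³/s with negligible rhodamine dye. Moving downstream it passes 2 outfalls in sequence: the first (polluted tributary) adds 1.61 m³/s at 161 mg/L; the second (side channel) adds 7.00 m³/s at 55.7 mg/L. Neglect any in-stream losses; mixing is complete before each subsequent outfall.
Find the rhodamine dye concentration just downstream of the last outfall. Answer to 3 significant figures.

After outfall 1: Q = 43.90 + 1.610 = 45.51 m³/s; C = (43.90·0 + 1.610·161.0)/45.51 = 5.696 mg/L.
After outfall 2: Q = 45.51 + 7.000 = 52.51 m³/s; C = (45.51·5.696 + 7.000·55.70)/52.51 = 12.36 mg/L.

12.4 mg/L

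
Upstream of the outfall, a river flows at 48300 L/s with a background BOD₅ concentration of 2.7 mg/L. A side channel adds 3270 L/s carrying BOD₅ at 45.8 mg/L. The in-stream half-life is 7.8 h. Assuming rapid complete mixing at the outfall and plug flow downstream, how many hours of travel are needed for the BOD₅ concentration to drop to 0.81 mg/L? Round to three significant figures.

Mass balance: C = (48300·2.700 + 3270·45.80) / 51570 = 280200/51570 = 5.433 mg/L.
Half-life 7.8 h → k = ln 2 / 7.8 = 0.08887 h⁻¹ = 2.133 d⁻¹.
5.433·exp(−k·t) = 0.81 → t = ln(5.433/0.81)/k = 77100 s = 21.42 h.

21.4 h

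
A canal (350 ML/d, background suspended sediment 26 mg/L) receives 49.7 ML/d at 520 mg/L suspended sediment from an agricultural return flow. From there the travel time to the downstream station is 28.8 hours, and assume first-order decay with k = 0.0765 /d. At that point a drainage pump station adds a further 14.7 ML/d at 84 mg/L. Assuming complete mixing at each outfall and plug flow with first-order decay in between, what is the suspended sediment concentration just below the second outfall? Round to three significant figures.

After mixing, C = (350.0·26.00 + 49.70·520.0) / 399.7 = 34940/399.7 = 87.43 mg/L; combined flow 399.7 ML/d.
Applying C = C₀e^(−kt): 87.43 × 0.9123 = 79.76 mg/L.
At the second outfall, C = (399.7·79.76 + 14.70·84.00) / (399.7 + 14.70) = 79.91 mg/L.

79.9 mg/L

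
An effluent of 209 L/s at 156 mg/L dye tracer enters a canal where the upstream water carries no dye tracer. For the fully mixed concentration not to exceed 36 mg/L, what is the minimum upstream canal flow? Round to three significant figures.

Set C_mix = 36: (Q·0 + 209.0·156.0) / (Q + 209.0) = 36
→ Q = 209.0·(156.0 − 36)/(36 − 0) = 696.7 L/s.

697 L/s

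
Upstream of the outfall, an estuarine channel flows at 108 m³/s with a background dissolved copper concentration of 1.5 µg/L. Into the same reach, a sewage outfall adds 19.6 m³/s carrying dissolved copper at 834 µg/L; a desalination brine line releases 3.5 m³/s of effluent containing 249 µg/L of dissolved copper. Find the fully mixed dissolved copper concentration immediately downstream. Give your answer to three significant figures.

133 µg/L

Flow-weighted average: C = (108.0·1.500 + 19.60·834.0 + 3.500·249.0) / 131.1 = 17380/131.1 = 132.6 µg/L.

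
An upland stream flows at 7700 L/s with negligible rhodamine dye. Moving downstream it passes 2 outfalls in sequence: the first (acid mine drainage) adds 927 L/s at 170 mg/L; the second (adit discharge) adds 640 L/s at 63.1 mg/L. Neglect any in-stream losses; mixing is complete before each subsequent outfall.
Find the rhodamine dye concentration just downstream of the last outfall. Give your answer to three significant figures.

After outfall 1: Q = 7700 + 927.0 = 8627 L/s; C = (7700·0 + 927.0·170.0)/8627 = 18.27 mg/L.
After outfall 2: Q = 8627 + 640.0 = 9267 L/s; C = (8627·18.27 + 640.0·63.10)/9267 = 21.36 mg/L.

21.4 mg/L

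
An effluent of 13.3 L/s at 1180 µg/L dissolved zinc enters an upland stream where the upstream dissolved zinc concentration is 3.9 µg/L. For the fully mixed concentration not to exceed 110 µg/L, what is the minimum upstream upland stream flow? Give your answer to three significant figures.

134 L/s

Set C_mix = 110: (Q·3.900 + 13.30·1180) / (Q + 13.30) = 110
→ Q = 13.30·(1180 − 110)/(110 − 3.900) = 134.1 L/s.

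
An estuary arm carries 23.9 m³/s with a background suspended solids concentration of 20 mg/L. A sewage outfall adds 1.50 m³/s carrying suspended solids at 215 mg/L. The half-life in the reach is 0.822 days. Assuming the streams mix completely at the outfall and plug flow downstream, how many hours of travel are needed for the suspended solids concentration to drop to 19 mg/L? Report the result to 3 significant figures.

14.4 h

Mixed concentration C = ΣQC/ΣQ = (23.90·20.00 + 1.500·215.0) / 25.40 = 800.5/25.40 = 31.52 mg/L.
Half-life 0.822 d → k = ln 2 / 0.822 = 0.8432 d⁻¹.
31.52·exp(−k·t) = 19 → t = ln(31.52/19)/k = 51850 s = 14.40 h.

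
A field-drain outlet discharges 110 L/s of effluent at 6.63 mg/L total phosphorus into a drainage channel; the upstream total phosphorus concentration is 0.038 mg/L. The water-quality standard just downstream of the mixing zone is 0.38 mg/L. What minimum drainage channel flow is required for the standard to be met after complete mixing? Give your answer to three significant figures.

2010 L/s

Set C_mix = 0.38: (Q·0.03800 + 110.0·6.630) / (Q + 110.0) = 0.38
→ Q = 110.0·(6.630 − 0.38)/(0.38 − 0.03800) = 2010 L/s.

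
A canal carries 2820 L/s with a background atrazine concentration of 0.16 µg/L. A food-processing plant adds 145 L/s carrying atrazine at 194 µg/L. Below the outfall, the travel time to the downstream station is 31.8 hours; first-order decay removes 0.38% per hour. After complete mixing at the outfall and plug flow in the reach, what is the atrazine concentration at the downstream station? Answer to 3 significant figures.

After mixing, C = (2820·0.1600 + 145.0·194.0) / 2965 = 28580/2965 = 9.640 µg/L.
0.38%/h lost → k = −ln(1 − 0.0038) = 0.003807 h⁻¹.
First-order decay: C = 9.640·exp(−k·t) = 9.640·0.8860 = 8.540 µg/L.

8.54 µg/L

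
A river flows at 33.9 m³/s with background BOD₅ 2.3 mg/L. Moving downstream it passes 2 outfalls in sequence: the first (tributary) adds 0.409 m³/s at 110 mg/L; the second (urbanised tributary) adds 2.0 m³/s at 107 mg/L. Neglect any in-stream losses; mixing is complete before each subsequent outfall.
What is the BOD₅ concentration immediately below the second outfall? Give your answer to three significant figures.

9.28 mg/L

Below outfall 1: Q → 34.31 m³/s, C = (33.90·2.300 + 0.4090·110.0)/34.31 = 3.584 mg/L.
Below outfall 2: Q → 36.31 m³/s, C = (34.31·3.584 + 2.000·107.0)/36.31 = 9.280 mg/L.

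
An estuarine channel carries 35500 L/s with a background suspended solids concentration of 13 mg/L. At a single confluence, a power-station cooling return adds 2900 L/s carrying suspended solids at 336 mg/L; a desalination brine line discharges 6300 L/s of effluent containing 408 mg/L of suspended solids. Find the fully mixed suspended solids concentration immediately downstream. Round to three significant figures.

89.6 mg/L

Flow-weighted average: C = (35500·13.00 + 2900·336.0 + 6300·408.0) / 44700 = 4006000/44700 = 89.63 mg/L.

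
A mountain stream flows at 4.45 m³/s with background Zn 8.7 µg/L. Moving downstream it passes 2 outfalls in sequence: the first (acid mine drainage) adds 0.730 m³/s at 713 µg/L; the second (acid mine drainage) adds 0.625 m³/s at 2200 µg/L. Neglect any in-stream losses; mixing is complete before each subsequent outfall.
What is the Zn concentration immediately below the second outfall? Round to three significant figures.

Below outfall 1: Q → 5.180 m³/s, C = (4.450·8.700 + 0.7300·713.0)/5.180 = 108.0 µg/L.
Below outfall 2: Q → 5.805 m³/s, C = (5.180·108.0 + 0.6250·2200)/5.805 = 333.2 µg/L.

333 µg/L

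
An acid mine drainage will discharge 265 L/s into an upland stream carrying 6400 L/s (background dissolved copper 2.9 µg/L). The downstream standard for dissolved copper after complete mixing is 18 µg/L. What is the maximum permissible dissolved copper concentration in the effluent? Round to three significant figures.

383 µg/L

At the limit, (Qr·Cr + Qe·Cₑ)/(Qr + Qe) = 18:
Cₑ = (6665·18 − 6400·2.900) / 265.0 = 382.7 µg/L.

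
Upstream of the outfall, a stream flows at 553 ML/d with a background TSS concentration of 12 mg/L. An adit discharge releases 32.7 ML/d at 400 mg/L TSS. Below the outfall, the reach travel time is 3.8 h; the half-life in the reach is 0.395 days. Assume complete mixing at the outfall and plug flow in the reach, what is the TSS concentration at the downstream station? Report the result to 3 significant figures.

25.5 mg/L

Mass balance: C = (553.0·12.00 + 32.70·400.0) / 585.7 = 19720/585.7 = 33.66 mg/L.
Half-life 0.395 d → k = ln 2 / 0.395 = 1.755 d⁻¹.
Decay over the reach: 33.66·exp(−kt) = 33.66·0.7574 = 25.50 mg/L.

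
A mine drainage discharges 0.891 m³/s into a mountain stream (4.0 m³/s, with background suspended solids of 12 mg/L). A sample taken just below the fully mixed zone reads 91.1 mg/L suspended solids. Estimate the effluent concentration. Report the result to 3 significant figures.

Mass balance: 4.000·12.00 + 0.8910·Cₑ = 4.891·91.10
→ Cₑ = (4.891·91.10 − 4.000·12.00) / 0.8910 = 446.2 mg/L.

446 mg/L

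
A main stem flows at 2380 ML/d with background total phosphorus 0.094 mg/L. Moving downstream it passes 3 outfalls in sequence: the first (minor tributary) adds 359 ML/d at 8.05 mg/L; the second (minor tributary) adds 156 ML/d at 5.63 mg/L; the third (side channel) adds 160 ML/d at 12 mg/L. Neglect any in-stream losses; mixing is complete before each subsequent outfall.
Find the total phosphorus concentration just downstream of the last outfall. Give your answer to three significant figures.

After outfall 1: Q = 2380 + 359.0 = 2739 ML/d; C = (2380·0.09400 + 359.0·8.050)/2739 = 1.137 mg/L.
After outfall 2: Q = 2739 + 156.0 = 2895 ML/d; C = (2739·1.137 + 156.0·5.630)/2895 = 1.379 mg/L.
After outfall 3: Q = 2895 + 160.0 = 3055 ML/d; C = (2895·1.379 + 160.0·12.00)/3055 = 1.935 mg/L.

1.94 mg/L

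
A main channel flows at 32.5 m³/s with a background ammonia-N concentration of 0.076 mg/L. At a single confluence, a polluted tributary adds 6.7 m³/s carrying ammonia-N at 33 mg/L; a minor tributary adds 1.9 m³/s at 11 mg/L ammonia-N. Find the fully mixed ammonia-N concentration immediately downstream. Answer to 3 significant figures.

5.95 mg/L

After mixing, C = (32.50·0.07600 + 6.700·33.00 + 1.900·11.00) / 41.10 = 244.5/41.10 = 5.948 mg/L.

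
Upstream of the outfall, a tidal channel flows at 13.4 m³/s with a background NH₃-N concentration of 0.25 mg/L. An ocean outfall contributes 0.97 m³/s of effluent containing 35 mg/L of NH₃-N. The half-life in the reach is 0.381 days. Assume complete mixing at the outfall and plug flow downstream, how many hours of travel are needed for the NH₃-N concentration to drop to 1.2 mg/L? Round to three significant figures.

After mixing, C = (13.40·0.2500 + 0.9700·35.00) / 14.37 = 37.30/14.37 = 2.596 mg/L.
Half-life 0.381 d → k = ln 2 / 0.381 = 1.819 d⁻¹.
2.596·exp(−k·t) = 1.2 → t = ln(2.596/1.2)/k = 36640 s = 10.18 h.

10.2 h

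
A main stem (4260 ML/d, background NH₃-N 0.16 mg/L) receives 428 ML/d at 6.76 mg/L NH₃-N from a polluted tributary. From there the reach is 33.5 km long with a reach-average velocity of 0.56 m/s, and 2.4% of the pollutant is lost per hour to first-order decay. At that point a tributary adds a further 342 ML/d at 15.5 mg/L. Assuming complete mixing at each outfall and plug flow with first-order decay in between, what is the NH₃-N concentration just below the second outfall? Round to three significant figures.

1.53 mg/L

Conservation of mass: C = (4260·0.1600 + 428.0·6.760) / 4688 = 3575/4688 = 0.7626 mg/L; combined flow 4688 ML/d.
Travel time t = 33.5·1000 / 0.56 = 59820 s = 16.62 h.
2.4%/h lost → k = −ln(1 − 0.024) = 0.02429 h⁻¹.
After decay, C = 0.7626 × e^(−kt) = 0.7626 × 0.6679 = 0.5093 mg/L.
At the second outfall, C = (4688·0.5093 + 342.0·15.50) / (4688 + 342.0) = 1.529 mg/L.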